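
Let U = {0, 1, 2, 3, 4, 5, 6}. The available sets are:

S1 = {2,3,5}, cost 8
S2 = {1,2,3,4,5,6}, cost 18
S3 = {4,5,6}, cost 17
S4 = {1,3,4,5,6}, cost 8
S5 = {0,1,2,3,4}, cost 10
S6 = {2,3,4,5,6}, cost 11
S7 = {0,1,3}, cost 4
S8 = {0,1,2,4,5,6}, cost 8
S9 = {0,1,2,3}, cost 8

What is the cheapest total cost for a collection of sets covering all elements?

12

S7, S8 cover every element at cost 4 + 8 = 12.
Any cover uses at least 2 sets; among all covering selections none totals below 12.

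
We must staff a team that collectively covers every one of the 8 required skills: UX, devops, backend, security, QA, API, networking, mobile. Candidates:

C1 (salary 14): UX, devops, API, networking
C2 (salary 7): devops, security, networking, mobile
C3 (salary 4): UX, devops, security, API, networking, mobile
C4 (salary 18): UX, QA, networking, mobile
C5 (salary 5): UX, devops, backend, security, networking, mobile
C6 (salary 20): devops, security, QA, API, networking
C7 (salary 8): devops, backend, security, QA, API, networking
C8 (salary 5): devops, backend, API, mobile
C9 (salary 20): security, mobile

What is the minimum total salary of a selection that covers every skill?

C3, C7 cover every skill at salary 4 + 8 = 12.
Any cover uses at least 2 candidates; among all covering selections none totals below 12.

12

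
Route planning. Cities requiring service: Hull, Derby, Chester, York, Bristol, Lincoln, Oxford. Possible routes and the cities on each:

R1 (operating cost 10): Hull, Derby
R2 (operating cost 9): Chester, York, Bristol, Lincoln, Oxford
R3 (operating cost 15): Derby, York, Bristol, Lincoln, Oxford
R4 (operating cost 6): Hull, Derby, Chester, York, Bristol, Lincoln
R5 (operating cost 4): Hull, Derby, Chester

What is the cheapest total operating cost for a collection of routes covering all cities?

R2, R5 cover every city at operating cost 9 + 4 = 13.
Any cover uses at least 2 routes; among all covering selections none totals below 13.

13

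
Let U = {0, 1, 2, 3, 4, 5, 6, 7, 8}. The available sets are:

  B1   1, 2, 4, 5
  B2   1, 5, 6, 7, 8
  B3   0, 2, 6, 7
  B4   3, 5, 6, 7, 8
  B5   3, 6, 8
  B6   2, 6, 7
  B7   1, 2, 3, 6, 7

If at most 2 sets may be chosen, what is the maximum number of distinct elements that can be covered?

8

Choosing B1, B4 covers {1, 2, 3, 4, 5, 6, 7, 8} — 8 elements.
No choice of 2 sets does better; here 0 is left uncovered.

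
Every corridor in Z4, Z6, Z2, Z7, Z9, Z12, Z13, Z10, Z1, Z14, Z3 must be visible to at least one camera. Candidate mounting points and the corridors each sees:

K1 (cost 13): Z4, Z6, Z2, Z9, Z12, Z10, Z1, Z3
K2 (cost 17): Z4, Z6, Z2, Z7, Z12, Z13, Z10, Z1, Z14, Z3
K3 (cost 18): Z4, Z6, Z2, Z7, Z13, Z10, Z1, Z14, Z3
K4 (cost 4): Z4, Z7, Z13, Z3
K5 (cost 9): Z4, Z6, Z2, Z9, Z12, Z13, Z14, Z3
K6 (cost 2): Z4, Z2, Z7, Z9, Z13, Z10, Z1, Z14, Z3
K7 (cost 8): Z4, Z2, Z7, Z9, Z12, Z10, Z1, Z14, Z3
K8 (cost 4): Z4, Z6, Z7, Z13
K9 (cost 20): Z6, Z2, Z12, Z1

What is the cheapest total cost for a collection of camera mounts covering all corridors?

K5, K6 cover every corridor at cost 9 + 2 = 11.
Any cover uses at least 2 camera mounts; among all covering selections none totals below 11.
Greedy by coverage-per-cost would pick K6, K8, K7 for 14 — worse than the optimum 11.

11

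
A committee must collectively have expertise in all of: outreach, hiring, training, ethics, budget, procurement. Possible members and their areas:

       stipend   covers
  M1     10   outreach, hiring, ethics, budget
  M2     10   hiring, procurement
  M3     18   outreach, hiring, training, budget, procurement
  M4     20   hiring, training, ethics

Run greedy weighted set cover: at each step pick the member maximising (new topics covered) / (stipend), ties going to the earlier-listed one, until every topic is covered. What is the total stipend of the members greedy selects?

28

Pick 1: M1 adds 4 new (outreach, hiring, ethics, budget) at stipend 10 (ratio 4/10).
Pick 2: M3 adds 2 new (training, procurement) at stipend 18 (ratio 2/18).
Greedy total stipend: 10 + 18 = 28.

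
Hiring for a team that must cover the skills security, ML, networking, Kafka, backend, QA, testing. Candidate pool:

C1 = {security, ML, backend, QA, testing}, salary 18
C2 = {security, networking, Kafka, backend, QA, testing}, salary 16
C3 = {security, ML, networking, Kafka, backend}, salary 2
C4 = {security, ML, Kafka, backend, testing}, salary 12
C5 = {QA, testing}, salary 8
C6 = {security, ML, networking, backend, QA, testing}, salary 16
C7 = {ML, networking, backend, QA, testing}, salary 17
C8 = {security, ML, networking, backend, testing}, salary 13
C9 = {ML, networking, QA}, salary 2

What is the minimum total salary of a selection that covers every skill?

C3, C5 cover every skill at salary 2 + 8 = 10.
Any cover uses at least 2 candidates; among all covering selections none totals below 10.

10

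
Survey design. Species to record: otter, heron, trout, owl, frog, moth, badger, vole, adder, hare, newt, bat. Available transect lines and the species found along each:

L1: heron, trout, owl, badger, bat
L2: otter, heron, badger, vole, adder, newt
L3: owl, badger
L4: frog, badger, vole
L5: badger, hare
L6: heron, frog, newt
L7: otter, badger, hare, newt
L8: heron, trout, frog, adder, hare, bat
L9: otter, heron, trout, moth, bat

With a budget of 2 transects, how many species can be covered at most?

10

Choosing L2, L8 covers {otter, heron, trout, frog, badger, vole, adder, hare, newt, bat} — 10 species.
No choice of 2 transects does better; here owl, moth are left uncovered.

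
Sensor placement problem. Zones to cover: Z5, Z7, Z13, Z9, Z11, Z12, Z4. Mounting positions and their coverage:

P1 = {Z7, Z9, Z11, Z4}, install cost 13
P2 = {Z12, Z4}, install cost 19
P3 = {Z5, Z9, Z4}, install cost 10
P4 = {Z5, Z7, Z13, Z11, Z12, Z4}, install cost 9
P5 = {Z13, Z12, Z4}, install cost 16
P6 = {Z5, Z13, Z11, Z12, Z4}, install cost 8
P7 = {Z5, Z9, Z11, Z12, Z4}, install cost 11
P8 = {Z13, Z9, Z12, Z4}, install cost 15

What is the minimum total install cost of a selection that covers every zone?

19

P3, P4 cover every zone at install cost 10 + 9 = 19.
Any cover uses at least 2 sensor positions; among all covering selections none totals below 19.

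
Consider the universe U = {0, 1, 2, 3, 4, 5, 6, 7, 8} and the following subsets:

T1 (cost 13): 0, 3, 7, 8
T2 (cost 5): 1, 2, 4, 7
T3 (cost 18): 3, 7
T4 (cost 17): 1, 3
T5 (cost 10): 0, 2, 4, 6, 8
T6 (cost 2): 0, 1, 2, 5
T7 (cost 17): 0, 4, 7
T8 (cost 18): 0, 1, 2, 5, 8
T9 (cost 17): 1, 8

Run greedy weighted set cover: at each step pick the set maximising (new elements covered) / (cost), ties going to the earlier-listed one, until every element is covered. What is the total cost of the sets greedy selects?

Pick 1: T6 adds 4 new (0, 1, 2, 5) at cost 2 (ratio 4/2).
Pick 2: T2 adds 2 new (4, 7) at cost 5 (ratio 2/5).
Pick 3: T5 adds 2 new (6, 8) at cost 10 (ratio 2/10).
Pick 4: T1 adds 1 new (3) at cost 13 (ratio 1/13).
Greedy total cost: 2 + 5 + 10 + 13 = 30. (The true optimum is 25, so greedy overshoots here.)

30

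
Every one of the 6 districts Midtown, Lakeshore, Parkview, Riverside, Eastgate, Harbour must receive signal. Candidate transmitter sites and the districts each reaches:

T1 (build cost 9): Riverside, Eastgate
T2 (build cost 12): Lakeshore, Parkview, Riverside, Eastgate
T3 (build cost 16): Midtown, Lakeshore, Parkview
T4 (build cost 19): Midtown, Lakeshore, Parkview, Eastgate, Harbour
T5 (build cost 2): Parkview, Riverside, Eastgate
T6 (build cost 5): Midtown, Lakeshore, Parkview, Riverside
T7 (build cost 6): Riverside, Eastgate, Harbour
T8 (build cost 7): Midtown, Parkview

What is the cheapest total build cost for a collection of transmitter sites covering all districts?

T6, T7 cover every district at build cost 5 + 6 = 11.
Any cover uses at least 2 transmitter sites; among all covering selections none totals below 11.

11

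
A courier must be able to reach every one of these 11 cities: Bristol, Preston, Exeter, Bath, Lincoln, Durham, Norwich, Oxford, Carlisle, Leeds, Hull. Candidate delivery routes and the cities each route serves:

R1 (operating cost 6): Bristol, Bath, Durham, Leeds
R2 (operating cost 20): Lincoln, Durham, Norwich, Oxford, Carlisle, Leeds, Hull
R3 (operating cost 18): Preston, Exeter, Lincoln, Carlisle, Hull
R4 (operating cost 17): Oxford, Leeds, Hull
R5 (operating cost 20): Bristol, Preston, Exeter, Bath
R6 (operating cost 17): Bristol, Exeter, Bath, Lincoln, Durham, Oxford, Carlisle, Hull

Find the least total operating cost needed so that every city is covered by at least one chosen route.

40

R2, R5 cover every city at operating cost 20 + 20 = 40.
Any cover uses at least 2 routes; among all covering selections none totals below 40.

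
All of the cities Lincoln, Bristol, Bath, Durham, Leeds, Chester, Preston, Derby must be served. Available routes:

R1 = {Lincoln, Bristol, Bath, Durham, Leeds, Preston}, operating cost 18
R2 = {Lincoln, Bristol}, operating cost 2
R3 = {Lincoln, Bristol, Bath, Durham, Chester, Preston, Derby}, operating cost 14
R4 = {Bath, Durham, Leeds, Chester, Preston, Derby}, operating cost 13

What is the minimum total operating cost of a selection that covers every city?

R2, R4 cover every city at operating cost 2 + 13 = 15.
Any cover uses at least 2 routes; among all covering selections none totals below 15.

15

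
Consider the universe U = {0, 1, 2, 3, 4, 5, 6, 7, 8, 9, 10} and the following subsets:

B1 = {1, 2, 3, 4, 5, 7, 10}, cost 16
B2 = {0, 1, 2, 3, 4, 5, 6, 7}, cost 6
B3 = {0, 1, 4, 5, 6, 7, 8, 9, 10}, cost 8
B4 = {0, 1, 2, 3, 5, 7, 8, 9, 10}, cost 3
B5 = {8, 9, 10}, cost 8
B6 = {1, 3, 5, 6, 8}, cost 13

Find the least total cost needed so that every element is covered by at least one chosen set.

9

B2, B4 cover every element at cost 6 + 3 = 9.
Any cover uses at least 2 sets; among all covering selections none totals below 9.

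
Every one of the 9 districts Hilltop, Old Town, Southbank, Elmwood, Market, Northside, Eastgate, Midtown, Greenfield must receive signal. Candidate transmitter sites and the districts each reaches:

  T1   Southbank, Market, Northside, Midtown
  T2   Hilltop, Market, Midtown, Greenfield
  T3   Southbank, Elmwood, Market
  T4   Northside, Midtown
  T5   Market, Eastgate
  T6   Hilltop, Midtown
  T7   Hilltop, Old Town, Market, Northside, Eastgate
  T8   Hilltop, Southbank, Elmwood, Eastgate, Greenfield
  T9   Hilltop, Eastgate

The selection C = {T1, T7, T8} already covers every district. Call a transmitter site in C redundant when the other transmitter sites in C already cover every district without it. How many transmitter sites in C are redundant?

Drop T1: Midtown uncovered — not redundant.
Drop T7: Old Town uncovered — not redundant.
Drop T8: Elmwood, Greenfield uncovered — not redundant.
None of the transmitter sites in C is redundant.

0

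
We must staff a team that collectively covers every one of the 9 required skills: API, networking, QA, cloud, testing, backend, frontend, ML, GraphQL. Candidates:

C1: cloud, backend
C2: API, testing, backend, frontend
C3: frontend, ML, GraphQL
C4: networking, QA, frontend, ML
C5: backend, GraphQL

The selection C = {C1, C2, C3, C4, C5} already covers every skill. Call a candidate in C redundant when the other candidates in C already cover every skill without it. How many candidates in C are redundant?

2

Drop C1: cloud uncovered — not redundant.
Drop C2: API, testing uncovered — not redundant.
Drop C3: the rest still cover every skill — redundant.
Drop C4: networking, QA uncovered — not redundant.
Drop C5: the rest still cover every skill — redundant.
2 redundant: C3, C5.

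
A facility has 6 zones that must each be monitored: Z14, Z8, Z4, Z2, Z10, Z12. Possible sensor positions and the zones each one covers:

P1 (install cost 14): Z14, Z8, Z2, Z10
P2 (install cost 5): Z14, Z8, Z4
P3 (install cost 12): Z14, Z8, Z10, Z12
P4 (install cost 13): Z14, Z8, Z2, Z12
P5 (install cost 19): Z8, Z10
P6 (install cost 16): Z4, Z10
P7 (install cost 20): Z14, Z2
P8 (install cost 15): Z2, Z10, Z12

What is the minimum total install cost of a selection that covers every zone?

20

P2, P8 cover every zone at install cost 5 + 15 = 20.
Any cover uses at least 2 sensor positions; among all covering selections none totals below 20.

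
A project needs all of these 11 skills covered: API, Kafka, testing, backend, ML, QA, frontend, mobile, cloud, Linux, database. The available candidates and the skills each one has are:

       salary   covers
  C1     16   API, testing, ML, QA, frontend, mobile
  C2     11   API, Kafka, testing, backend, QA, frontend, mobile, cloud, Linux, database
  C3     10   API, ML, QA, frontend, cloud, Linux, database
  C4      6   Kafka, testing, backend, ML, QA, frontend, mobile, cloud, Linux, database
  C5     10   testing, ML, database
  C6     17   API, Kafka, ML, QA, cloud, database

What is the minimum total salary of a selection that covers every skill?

C3, C4 cover every skill at salary 10 + 6 = 16.
Any cover uses at least 2 candidates; among all covering selections none totals below 16.

16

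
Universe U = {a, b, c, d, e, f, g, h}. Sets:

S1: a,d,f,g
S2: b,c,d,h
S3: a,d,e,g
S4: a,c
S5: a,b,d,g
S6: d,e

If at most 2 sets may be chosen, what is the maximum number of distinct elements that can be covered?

Choosing S1, S2 covers {a, b, c, d, f, g, h} — 7 elements.
No choice of 2 sets does better; here e is left uncovered.

7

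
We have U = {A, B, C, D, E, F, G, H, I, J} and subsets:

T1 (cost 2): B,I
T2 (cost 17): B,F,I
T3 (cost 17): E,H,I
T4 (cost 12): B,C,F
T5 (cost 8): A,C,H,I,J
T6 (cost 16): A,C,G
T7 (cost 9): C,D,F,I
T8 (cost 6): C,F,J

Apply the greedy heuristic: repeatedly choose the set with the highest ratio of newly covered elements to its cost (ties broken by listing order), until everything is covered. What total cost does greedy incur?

Pick 1: T1 adds 2 new (B, I) at cost 2 (ratio 2/2).
Pick 2: T5 adds 4 new (A, C, H, J) at cost 8 (ratio 4/8).
Pick 3: T7 adds 2 new (D, F) at cost 9 (ratio 2/9).
Pick 4: T6 adds 1 new (G) at cost 16 (ratio 1/16).
Pick 5: T3 adds 1 new (E) at cost 17 (ratio 1/17).
Greedy total cost: 2 + 8 + 9 + 16 + 17 = 52. (The true optimum is 50, so greedy overshoots here.)

52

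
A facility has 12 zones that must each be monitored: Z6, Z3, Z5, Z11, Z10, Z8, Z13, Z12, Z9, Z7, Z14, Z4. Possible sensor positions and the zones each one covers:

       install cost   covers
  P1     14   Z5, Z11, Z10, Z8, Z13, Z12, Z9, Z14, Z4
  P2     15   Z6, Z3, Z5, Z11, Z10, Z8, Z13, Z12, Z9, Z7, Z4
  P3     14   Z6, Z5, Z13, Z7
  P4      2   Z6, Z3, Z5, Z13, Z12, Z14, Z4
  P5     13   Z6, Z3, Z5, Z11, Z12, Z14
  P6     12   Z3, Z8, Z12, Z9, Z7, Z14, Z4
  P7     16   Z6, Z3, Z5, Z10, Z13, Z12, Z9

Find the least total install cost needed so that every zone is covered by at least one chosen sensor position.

17

P2, P4 cover every zone at install cost 15 + 2 = 17.
Any cover uses at least 2 sensor positions; among all covering selections none totals below 17.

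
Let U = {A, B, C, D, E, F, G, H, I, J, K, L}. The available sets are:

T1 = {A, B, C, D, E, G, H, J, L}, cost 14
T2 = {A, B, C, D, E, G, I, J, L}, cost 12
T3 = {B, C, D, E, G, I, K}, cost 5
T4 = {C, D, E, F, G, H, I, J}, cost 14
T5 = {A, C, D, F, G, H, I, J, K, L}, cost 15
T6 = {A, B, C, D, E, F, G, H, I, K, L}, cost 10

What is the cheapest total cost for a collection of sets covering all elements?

20

T3, T5 cover every element at cost 5 + 15 = 20.
Any cover uses at least 2 sets; among all covering selections none totals below 20.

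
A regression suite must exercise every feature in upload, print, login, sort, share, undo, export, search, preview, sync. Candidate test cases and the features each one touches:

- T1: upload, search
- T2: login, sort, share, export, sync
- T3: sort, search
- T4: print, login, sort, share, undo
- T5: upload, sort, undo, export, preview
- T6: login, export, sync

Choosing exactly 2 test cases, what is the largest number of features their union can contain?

8

Choosing T2, T5 covers {upload, login, sort, share, undo, export, preview, sync} — 8 features.
No choice of 2 test cases does better; here print, search are left uncovered.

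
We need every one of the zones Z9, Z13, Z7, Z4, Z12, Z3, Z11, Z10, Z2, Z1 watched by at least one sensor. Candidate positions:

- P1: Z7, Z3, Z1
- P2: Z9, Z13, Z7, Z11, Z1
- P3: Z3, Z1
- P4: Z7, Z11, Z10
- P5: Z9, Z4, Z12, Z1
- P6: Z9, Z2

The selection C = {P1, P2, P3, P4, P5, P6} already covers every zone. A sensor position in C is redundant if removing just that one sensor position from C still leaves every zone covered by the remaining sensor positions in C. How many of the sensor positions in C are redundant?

2

Drop P1: the rest still cover every zone — redundant.
Drop P2: Z13 uncovered — not redundant.
Drop P3: the rest still cover every zone — redundant.
Drop P4: Z10 uncovered — not redundant.
Drop P5: Z4, Z12 uncovered — not redundant.
Drop P6: Z2 uncovered — not redundant.
2 redundant: P1, P3.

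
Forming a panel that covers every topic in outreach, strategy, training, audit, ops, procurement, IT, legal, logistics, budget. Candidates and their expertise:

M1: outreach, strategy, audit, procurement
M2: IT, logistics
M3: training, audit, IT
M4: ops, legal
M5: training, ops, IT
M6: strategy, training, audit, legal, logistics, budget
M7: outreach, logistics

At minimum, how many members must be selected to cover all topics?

3

M1, M5, M6 together cover {outreach, strategy, training, audit, ops, procurement, IT, legal, logistics, budget} — every topic.
No 2 of the 7 members cover everything (all 21 pairs fall short), so 3 is minimum.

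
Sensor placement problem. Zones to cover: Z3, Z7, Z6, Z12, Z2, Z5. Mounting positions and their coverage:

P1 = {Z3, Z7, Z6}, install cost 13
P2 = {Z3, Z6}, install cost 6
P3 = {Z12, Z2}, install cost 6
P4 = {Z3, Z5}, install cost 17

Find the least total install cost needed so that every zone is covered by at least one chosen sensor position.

36

P1, P3, P4 cover every zone at install cost 13 + 6 + 17 = 36.
Any cover uses at least 3 sensor positions; among all covering selections none totals below 36.
Greedy by coverage-per-install cost would pick P2, P3, P1, P4 for 42 — worse than the optimum 36.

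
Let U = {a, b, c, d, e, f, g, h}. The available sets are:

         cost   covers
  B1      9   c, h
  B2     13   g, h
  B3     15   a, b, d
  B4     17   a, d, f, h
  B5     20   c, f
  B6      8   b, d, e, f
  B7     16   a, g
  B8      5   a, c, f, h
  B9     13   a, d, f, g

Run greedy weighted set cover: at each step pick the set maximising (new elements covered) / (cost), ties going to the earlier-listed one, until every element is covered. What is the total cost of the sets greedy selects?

Pick 1: B8 adds 4 new (a, c, f, h) at cost 5 (ratio 4/5).
Pick 2: B6 adds 3 new (b, d, e) at cost 8 (ratio 3/8).
Pick 3: B2 adds 1 new (g) at cost 13 (ratio 1/13).
Greedy total cost: 5 + 8 + 13 = 26.

26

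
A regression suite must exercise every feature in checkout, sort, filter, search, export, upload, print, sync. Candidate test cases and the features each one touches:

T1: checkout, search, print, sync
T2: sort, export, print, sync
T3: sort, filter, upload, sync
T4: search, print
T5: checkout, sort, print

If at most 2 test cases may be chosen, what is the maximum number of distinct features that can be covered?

7

Choosing T1, T3 covers {checkout, sort, filter, search, upload, print, sync} — 7 features.
No choice of 2 test cases does better; here export is left uncovered.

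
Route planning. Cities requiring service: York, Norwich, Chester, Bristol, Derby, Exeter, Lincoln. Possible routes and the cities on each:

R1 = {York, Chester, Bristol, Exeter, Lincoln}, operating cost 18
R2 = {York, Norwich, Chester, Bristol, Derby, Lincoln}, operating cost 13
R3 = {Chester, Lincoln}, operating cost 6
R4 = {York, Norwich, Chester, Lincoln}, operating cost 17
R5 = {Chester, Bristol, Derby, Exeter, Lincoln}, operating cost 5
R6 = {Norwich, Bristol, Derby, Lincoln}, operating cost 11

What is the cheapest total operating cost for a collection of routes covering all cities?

18

R2, R5 cover every city at operating cost 13 + 5 = 18.
Any cover uses at least 2 routes; among all covering selections none totals below 18.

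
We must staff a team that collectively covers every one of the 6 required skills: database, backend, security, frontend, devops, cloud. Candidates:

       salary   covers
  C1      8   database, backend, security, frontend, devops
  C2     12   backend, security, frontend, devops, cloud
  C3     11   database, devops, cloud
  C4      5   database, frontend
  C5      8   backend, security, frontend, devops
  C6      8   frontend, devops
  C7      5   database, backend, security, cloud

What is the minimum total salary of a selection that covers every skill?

13

C1, C7 cover every skill at salary 8 + 5 = 13.
Any cover uses at least 2 candidates; among all covering selections none totals below 13.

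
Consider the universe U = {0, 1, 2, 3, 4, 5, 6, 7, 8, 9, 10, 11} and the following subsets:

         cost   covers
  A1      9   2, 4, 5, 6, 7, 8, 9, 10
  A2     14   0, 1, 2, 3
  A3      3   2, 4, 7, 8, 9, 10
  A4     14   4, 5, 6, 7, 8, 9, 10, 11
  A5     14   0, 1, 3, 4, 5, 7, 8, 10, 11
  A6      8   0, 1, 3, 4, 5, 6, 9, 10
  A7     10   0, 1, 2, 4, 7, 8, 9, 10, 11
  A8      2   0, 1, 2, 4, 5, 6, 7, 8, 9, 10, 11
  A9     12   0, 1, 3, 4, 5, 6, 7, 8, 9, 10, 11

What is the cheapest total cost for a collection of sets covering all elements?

A6, A8 cover every element at cost 8 + 2 = 10.
Any cover uses at least 2 sets; among all covering selections none totals below 10.

10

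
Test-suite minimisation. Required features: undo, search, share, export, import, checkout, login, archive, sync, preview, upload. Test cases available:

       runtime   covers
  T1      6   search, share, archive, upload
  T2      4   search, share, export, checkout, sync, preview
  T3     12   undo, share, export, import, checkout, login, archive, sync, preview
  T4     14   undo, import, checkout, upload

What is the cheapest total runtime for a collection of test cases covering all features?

18

T1, T3 cover every feature at runtime 6 + 12 = 18.
Any cover uses at least 2 test cases; among all covering selections none totals below 18.
Greedy by coverage-per-runtime would pick T2, T1, T3 for 22 — worse than the optimum 18.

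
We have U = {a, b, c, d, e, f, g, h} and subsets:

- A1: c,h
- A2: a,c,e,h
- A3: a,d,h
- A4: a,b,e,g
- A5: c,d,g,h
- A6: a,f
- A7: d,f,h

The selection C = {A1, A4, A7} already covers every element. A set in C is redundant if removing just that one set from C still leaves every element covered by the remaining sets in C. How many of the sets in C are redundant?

0

Drop A1: c uncovered — not redundant.
Drop A4: a, b, e, g uncovered — not redundant.
Drop A7: d, f uncovered — not redundant.
None of the sets in C is redundant.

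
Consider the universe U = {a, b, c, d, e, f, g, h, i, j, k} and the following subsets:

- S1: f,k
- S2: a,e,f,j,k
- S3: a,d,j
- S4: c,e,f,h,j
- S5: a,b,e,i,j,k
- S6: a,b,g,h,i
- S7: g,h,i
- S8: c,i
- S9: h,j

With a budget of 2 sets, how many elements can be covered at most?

Choosing S2, S6 covers {a, b, e, f, g, h, i, j, k} — 9 elements.
No choice of 2 sets does better; here c, d are left uncovered.

9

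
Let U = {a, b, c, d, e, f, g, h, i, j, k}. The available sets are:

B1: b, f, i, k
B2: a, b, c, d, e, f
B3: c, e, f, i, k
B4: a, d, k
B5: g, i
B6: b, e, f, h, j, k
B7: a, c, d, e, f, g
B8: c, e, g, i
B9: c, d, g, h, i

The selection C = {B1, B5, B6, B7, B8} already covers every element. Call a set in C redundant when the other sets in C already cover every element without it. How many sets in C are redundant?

Drop B1: the rest still cover every element — redundant.
Drop B5: the rest still cover every element — redundant.
Drop B6: h, j uncovered — not redundant.
Drop B7: a, d uncovered — not redundant.
Drop B8: the rest still cover every element — redundant.
3 redundant: B1, B5, B8.

3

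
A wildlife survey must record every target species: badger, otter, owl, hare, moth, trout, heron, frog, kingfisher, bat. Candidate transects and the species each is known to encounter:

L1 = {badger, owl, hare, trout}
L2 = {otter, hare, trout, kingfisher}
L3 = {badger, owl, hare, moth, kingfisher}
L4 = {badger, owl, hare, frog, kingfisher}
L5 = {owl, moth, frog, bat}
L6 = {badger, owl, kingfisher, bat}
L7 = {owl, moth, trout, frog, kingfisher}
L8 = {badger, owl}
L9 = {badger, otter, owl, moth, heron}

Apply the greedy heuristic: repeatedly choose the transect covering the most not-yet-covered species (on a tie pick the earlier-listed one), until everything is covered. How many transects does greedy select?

4

Pick 1: L3 covers 5 new species (badger, owl, hare, moth, kingfisher).
Pick 2: L2 covers 2 new species (otter, trout).
Pick 3: L5 covers 2 new species (frog, bat).
Pick 4: L9 covers 1 new species (heron).
Greedy uses 4 transects. (The true minimum is 3.)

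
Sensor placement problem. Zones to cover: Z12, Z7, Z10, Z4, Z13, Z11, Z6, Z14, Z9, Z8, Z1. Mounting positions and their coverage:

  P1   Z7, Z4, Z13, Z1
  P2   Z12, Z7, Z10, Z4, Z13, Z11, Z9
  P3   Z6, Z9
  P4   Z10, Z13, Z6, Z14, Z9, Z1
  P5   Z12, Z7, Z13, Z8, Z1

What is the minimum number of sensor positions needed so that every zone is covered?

3

P2, P4, P5 together cover {Z12, Z7, Z10, Z4, Z13, Z11, Z6, Z14, Z9, Z8, Z1} — every zone.
No 2 of the 5 sensor positions cover everything (all 10 pairs fall short), so 3 is minimum.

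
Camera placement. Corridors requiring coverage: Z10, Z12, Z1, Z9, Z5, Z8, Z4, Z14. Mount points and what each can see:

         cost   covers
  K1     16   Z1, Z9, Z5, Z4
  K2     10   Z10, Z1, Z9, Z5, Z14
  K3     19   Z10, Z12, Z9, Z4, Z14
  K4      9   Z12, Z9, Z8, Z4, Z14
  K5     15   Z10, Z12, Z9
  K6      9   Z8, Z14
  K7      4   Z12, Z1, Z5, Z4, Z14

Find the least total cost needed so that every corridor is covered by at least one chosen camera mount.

K2, K4 cover every corridor at cost 10 + 9 = 19.
Any cover uses at least 2 camera mounts; among all covering selections none totals below 19.

19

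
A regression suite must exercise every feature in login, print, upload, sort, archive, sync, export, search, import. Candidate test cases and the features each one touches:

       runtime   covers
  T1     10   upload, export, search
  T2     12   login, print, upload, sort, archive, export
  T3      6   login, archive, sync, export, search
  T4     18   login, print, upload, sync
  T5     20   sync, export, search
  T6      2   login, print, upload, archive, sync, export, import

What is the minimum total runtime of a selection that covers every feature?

20

T2, T3, T6 cover every feature at runtime 12 + 6 + 2 = 20.
Any cover uses at least 3 test cases; among all covering selections none totals below 20.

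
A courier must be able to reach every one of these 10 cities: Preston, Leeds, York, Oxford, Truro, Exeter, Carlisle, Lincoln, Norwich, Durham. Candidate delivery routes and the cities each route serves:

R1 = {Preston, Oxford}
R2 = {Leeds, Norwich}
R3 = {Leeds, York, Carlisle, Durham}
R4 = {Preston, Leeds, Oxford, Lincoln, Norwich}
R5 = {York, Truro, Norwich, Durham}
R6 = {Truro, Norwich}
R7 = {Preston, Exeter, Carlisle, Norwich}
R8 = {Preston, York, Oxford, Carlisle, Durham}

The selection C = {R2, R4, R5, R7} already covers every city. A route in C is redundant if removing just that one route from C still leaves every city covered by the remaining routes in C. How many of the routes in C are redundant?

1

Drop R2: the rest still cover every city — redundant.
Drop R4: Oxford, Lincoln uncovered — not redundant.
Drop R5: York, Truro, Durham uncovered — not redundant.
Drop R7: Exeter, Carlisle uncovered — not redundant.
1 redundant: R2.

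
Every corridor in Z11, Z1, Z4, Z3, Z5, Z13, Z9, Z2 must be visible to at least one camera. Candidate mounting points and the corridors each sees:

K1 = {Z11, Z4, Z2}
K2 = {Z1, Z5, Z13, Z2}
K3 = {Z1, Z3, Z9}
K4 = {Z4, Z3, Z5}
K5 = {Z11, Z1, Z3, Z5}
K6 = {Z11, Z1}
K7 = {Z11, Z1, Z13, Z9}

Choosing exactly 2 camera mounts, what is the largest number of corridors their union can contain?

7

Choosing K4, K7 covers {Z11, Z1, Z4, Z3, Z5, Z13, Z9} — 7 corridors.
No choice of 2 camera mounts does better; here Z2 is left uncovered.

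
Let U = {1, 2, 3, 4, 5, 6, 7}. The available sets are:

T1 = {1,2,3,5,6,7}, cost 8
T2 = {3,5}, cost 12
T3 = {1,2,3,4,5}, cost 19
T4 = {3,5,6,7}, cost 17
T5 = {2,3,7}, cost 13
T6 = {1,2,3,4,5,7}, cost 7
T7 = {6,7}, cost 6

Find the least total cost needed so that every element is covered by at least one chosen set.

13

T6, T7 cover every element at cost 7 + 6 = 13.
Any cover uses at least 2 sets; among all covering selections none totals below 13.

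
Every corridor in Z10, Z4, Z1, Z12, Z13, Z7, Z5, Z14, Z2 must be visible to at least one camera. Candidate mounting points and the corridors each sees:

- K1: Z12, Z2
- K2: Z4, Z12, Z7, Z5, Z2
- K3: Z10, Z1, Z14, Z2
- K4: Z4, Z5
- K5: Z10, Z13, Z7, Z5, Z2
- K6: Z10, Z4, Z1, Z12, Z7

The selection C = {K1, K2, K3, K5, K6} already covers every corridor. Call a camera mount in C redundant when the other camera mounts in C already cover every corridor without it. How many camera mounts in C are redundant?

Drop K1: the rest still cover every corridor — redundant.
Drop K2: the rest still cover every corridor — redundant.
Drop K3: Z14 uncovered — not redundant.
Drop K5: Z13 uncovered — not redundant.
Drop K6: the rest still cover every corridor — redundant.
3 redundant: K1, K2, K6.

3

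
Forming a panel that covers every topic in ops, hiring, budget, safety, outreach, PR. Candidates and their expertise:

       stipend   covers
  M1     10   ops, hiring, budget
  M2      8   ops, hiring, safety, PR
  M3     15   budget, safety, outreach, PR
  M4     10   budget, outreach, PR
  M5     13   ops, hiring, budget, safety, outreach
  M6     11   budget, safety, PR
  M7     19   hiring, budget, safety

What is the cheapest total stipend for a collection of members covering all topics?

M2, M4 cover every topic at stipend 8 + 10 = 18.
Any cover uses at least 2 members; among all covering selections none totals below 18.

18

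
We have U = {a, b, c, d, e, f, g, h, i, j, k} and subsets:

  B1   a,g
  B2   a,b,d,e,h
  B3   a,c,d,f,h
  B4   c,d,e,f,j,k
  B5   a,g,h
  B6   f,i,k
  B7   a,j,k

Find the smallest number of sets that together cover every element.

4

B1, B2, B4, B6 together cover {a, b, c, d, e, f, g, h, i, j, k} — every element.
No 3 of the 7 sets cover everything (all 35 triples fall short), so 4 is minimum.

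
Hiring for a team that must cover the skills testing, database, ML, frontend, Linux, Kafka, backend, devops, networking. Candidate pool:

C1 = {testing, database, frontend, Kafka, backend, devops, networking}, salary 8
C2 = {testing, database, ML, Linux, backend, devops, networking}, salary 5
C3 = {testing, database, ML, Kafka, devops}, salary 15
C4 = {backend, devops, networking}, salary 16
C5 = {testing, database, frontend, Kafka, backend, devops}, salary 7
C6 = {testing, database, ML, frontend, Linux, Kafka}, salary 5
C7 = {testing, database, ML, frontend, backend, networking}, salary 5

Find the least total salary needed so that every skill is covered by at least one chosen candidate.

C2, C6 cover every skill at salary 5 + 5 = 10.
Any cover uses at least 2 candidates; among all covering selections none totals below 10.

10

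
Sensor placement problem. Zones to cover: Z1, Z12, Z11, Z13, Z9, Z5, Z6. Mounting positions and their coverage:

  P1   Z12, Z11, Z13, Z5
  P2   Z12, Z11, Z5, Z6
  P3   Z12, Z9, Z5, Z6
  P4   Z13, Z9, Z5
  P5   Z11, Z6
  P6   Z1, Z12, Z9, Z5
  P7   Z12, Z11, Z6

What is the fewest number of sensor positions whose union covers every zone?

P1, P2, P6 together cover {Z1, Z12, Z11, Z13, Z9, Z5, Z6} — every zone.
No 2 of the 7 sensor positions cover everything (all 21 pairs fall short), so 3 is minimum.

3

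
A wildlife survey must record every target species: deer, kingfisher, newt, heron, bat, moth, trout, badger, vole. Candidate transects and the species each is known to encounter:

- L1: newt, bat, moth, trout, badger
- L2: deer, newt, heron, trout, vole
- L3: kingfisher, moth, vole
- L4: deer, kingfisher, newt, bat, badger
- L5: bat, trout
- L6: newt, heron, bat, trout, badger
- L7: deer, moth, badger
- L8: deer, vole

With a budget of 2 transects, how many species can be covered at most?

Choosing L1, L2 covers {deer, newt, heron, bat, moth, trout, badger, vole} — 8 species.
No choice of 2 transects does better; here kingfisher is left uncovered.

8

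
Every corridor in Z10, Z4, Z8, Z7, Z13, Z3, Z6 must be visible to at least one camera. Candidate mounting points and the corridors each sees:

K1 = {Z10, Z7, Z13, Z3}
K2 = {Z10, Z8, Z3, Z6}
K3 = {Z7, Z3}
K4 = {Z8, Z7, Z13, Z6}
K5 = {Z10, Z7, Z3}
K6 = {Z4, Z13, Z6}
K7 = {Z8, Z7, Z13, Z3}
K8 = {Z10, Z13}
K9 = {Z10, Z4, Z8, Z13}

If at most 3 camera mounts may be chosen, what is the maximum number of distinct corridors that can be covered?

Choosing K1, K2, K6 covers {Z10, Z4, Z8, Z7, Z13, Z3, Z6} — 7 corridors.
That is all 7 corridors.

7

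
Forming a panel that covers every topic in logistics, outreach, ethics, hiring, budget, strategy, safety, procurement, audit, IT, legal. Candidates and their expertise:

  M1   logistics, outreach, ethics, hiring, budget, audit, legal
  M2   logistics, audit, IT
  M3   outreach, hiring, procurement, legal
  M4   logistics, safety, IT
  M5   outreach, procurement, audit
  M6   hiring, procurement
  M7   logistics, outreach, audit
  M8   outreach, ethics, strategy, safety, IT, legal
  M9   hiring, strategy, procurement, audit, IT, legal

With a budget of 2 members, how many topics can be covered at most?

Choosing M1, M8 covers {logistics, outreach, ethics, hiring, budget, strategy, safety, audit, IT, legal} — 10 topics.
No choice of 2 members does better; here procurement is left uncovered.

10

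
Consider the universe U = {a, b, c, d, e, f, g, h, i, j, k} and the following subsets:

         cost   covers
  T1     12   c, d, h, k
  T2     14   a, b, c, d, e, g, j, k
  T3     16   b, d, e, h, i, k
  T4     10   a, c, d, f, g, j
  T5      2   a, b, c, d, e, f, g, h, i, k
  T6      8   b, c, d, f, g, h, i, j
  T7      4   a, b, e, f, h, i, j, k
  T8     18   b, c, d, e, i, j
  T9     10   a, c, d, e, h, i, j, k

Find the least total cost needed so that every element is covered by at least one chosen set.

6

T5, T7 cover every element at cost 2 + 4 = 6.
Any cover uses at least 2 sets; among all covering selections none totals below 6.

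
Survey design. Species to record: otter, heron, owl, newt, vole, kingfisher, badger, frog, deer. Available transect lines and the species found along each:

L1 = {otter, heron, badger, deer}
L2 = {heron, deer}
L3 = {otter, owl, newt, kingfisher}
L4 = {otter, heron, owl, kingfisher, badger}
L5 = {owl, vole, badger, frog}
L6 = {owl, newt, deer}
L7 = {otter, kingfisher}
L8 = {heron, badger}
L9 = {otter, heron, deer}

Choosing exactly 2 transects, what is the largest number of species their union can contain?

Choosing L1, L3 covers {otter, heron, owl, newt, kingfisher, badger, deer} — 7 species.
No choice of 2 transects does better; here vole, frog are left uncovered.

7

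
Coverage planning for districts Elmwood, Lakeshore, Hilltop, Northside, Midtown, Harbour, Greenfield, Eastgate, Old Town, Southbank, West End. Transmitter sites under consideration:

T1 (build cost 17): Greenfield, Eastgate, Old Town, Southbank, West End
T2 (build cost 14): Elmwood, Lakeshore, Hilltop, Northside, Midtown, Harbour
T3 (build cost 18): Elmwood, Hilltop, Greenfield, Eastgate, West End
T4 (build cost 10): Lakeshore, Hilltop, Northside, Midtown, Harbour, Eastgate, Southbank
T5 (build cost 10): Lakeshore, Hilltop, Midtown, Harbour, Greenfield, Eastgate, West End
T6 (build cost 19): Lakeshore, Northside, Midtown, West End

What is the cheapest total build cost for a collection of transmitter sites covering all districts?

T1, T2 cover every district at build cost 17 + 14 = 31.
Any cover uses at least 2 transmitter sites; among all covering selections none totals below 31.
Greedy by coverage-per-build cost would pick T4, T5, T2, T1 for 51 — worse than the optimum 31.

31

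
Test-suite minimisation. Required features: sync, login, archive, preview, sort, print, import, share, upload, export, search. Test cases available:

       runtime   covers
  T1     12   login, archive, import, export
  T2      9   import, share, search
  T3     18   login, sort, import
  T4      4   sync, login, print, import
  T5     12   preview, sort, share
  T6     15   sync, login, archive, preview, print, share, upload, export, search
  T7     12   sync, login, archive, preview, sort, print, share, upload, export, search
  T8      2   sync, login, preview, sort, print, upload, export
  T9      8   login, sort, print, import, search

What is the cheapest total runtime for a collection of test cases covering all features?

T4, T7 cover every feature at runtime 4 + 12 = 16.
Any cover uses at least 2 test cases; among all covering selections none totals below 16.
Greedy by coverage-per-runtime would pick T8, T2, T1 for 23 — worse than the optimum 16.

16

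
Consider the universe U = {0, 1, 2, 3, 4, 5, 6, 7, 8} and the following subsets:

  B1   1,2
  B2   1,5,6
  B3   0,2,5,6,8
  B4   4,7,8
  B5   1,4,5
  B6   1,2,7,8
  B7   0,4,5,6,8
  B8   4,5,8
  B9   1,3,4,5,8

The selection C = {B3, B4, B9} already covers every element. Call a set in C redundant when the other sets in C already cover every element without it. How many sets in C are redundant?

Drop B3: 0, 2, 6 uncovered — not redundant.
Drop B4: 7 uncovered — not redundant.
Drop B9: 1, 3 uncovered — not redundant.
None of the sets in C is redundant.

0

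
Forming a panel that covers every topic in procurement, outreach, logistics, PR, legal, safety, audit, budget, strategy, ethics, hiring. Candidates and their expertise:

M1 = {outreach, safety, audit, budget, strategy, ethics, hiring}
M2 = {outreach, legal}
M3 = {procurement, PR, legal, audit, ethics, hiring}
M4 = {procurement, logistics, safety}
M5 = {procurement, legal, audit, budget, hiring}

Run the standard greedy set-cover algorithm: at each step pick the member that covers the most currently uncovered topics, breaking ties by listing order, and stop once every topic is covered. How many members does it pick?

3

Pick 1: M1 covers 7 new topics (outreach, safety, audit, budget, strategy, ethics, hiring).
Pick 2: M3 covers 3 new topics (procurement, PR, legal).
Pick 3: M4 covers 1 new topics (logistics).
Greedy uses 3 members.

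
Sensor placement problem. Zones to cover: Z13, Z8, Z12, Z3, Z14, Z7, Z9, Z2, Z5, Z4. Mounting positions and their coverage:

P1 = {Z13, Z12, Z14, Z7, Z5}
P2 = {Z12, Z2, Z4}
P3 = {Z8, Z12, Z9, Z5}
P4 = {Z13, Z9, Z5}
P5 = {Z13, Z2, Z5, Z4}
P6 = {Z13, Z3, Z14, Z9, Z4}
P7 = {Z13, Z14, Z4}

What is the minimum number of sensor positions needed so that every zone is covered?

4

P1, P2, P3, P6 together cover {Z13, Z8, Z12, Z3, Z14, Z7, Z9, Z2, Z5, Z4} — every zone.
No 3 of the 7 sensor positions cover everything (all 35 triples fall short), so 4 is minimum.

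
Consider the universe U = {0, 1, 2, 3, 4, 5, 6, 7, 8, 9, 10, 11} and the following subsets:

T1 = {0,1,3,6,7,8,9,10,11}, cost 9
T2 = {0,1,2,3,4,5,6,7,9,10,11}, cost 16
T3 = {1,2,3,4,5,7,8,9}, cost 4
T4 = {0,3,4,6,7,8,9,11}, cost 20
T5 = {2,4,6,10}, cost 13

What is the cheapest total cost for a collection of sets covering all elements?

13

T1, T3 cover every element at cost 9 + 4 = 13.
Any cover uses at least 2 sets; among all covering selections none totals below 13.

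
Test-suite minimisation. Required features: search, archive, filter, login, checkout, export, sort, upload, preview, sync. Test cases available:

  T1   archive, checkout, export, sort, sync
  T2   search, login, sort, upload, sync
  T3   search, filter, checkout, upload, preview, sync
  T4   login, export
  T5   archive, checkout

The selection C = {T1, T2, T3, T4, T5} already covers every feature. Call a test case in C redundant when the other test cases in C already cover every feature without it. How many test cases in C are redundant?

4

Drop T1: the rest still cover every feature — redundant.
Drop T2: the rest still cover every feature — redundant.
Drop T3: filter, preview uncovered — not redundant.
Drop T4: the rest still cover every feature — redundant.
Drop T5: the rest still cover every feature — redundant.
4 redundant: T1, T2, T4, T5.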